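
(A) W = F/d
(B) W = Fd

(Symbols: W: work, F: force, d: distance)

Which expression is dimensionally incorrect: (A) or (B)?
(A)

(A) W = F/d: LHS [L^2 M T^-2], RHS [M T^-2] ✗
(B) W = Fd: LHS [L^2 M T^-2], RHS [L^2 M T^-2] ✓

Expression (A) W = F/d is dimensionally incorrect.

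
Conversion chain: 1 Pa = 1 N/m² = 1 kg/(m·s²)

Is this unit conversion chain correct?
The chain is correct (no errors).

Correct: Pascal is Newton per square meter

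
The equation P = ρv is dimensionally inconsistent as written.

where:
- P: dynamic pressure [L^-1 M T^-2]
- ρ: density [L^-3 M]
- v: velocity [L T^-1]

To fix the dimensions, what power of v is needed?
The exponent of v should be 2: P = ρv^2

The LHS P has dimensions [L^-1 M T^-2]; v has dimensions [L T^-1].
As written, the RHS ρv (exponent 1 on v) has dimensions [L^-2 M T^-1], which does not match.
With exponent 2, the RHS ρv^2 has dimensions [L^-1 M T^-2], matching the LHS.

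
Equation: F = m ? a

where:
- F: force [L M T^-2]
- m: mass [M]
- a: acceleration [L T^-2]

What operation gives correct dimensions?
multiplication (×): F = m × a

F [L M T^-2]; m [M]; a [L T^-2].
m × a → [L M T^-2] ✓
m ÷ a → [L^-1 M T^2] ✗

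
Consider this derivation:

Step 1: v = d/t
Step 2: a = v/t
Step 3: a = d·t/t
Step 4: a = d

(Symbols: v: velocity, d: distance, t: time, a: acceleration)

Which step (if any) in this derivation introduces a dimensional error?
Step 3

Step 1: v = d/t → LHS [L T^-1], RHS [L T^-1] ✓
Step 2: a = v/t → LHS [L T^-2], RHS [L T^-2] ✓
Step 3: a = d·t/t → LHS [L T^-2], RHS [L] ✗

The first dimensional inconsistency appears in step 3: a = d·t/t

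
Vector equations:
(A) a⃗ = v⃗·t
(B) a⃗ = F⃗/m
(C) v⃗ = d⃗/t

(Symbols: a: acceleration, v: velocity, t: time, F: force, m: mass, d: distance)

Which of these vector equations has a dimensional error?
(A) a⃗ = v⃗·t

(A) a⃗ = v⃗·t: LHS [L T^-2], RHS [L] ✗ — acceleration is velocity per time; should be v⃗/t
(B) a⃗ = F⃗/m: LHS [L T^-2], RHS [L T^-2] ✓ — force (vector) divided by mass (scalar)
(C) v⃗ = d⃗/t: LHS [L T^-1], RHS [L T^-1] ✓ — displacement (vector) divided by time (scalar)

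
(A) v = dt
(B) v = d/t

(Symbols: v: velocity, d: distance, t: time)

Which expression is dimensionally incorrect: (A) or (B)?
(A)

(A) v = dt: LHS [L T^-1], RHS [L T] ✗
(B) v = d/t: LHS [L T^-1], RHS [L T^-1] ✓

Expression (A) v = dt is dimensionally incorrect.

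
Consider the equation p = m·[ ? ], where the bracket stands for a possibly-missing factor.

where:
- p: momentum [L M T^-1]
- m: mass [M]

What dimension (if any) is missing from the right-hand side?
[L T^-1] — velocity (e.g. v)

p has dimensions [L M T^-1]; m has dimensions [M].
The bracketed factor must supply [L M T^-1] / [M] = [L T^-1].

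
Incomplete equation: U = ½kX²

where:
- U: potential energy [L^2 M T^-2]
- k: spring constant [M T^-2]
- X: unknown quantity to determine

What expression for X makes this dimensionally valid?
X = x (displacement), dimensions [L]

U has dimensions [L^2 M T^-2]; the rest of the RHS (½k) has dimensions [M T^-2].
So X² must have dimensions [L^2], i.e. X has dimensions [L] — X = x (displacement).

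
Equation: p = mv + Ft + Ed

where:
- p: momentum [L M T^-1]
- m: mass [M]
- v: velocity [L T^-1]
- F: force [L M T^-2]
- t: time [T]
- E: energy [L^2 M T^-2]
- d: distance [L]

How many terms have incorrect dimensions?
1

LHS p: [L M T^-1]
- mv: [L M T^-1] ✓
- Ft: [L M T^-1] ✓
- Ed: [L^3 M T^-2] ✗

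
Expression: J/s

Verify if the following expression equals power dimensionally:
Yes

The expression J/s has dimensions [L^2 M T^-3], which is exactly power [L^2 M T^-3].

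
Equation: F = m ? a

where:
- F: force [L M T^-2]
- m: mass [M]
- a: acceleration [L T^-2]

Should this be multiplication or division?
multiplication (×): F = m × a

F [L M T^-2]; m [M]; a [L T^-2].
m × a → [L M T^-2] ✓
m ÷ a → [L^-1 M T^2] ✗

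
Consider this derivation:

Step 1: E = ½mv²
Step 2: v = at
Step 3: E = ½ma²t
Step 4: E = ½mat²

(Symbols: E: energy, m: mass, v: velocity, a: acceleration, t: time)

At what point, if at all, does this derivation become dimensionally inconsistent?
Step 3

Step 1: E = ½mv² → LHS [L^2 M T^-2], RHS [L^2 M T^-2] ✓
Step 2: v = at → LHS [L T^-1], RHS [L T^-1] ✓
Step 3: E = ½ma²t → LHS [L^2 M T^-2], RHS [L^2 M T^-3] ✗

The first dimensional inconsistency appears in step 3: E = ½ma²t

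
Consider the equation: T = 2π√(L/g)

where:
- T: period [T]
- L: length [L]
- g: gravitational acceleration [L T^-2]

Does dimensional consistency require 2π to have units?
No

T has dimensions [T] and √(L/g) already has dimensions [T], so the equation balances without 2π contributing any dimensions. 2π is a pure (dimensionless) number; changing or removing it would not affect dimensional consistency.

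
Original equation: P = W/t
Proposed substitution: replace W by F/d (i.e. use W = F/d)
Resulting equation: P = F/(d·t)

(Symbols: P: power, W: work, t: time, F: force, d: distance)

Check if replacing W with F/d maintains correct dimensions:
No

[W] = [L^2 M T^-2] and [F/d] = [M T^-2]. These differ, so the substitution replaces a quantity by one of different dimensions and the result P = F/(d·t) has LHS [L^2 M T^-3] vs RHS [M T^-3] — inconsistent.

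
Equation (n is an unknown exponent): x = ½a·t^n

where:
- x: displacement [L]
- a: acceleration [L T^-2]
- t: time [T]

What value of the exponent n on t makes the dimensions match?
n = 2

x has dimensions [L]; t has dimensions [T].
The rest of the RHS has dimensions [L T^-2], so t^n must supply [T^2].
With n = 2: ½a·t^2 has dimensions [L], matching the LHS ✓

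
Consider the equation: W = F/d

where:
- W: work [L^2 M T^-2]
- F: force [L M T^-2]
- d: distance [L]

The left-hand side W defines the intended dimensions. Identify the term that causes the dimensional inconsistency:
The right-hand side term F/d

W has dimensions [L^2 M T^-2], but F/d has dimensions [M T^-2], so the term F/d is dimensionally wrong for W.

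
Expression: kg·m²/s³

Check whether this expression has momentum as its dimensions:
No

The expression kg·m²/s³ has dimensions [L^2 M T^-3], but momentum has dimensions [L M T^-1].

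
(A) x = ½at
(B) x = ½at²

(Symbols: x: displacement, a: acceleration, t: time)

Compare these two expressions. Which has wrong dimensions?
(A)

(A) x = ½at: LHS [L], RHS [L T^-1] ✗
(B) x = ½at²: LHS [L], RHS [L] ✓

Expression (A) x = ½at is dimensionally incorrect.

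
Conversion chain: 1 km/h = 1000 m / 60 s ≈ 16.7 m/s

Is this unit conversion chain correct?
The chain is incorrect (it contains an error).

Incorrect: 1 h = 3600 s, not 60 s (1 km/h ≈ 0.278 m/s)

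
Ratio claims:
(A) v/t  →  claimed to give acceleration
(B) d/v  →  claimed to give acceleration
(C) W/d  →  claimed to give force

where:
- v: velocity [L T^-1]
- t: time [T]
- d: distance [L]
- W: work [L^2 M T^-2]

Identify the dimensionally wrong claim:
(B) d/v does not give acceleration

(A) v/t: [L T^-2] = acceleration [L T^-2] ✓
(B) d/v: [T] ≠ acceleration [L T^-2] ✗
(C) W/d: [L M T^-2] = force [L M T^-2] ✓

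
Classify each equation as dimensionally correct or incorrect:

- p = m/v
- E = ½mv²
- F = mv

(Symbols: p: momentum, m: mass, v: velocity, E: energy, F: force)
Dimensionally correct: E = ½mv²
Dimensionally incorrect: p = m/v, F = mv
Ordered (correct first, then incorrect): E = ½mv², p = m/v, F = mv

- p = m/v: LHS [L M T^-1], RHS [L^-1 M T] → incorrect ✗
- E = ½mv²: LHS [L^2 M T^-2], RHS [L^2 M T^-2] → correct ✓
- F = mv: LHS [L M T^-2], RHS [L M T^-1] → incorrect ✗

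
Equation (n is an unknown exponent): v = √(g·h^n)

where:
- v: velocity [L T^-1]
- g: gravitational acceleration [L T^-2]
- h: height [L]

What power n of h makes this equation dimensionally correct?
n = 1

v has dimensions [L T^-1]; h has dimensions [L].
With n = 1: √(g·h^1) has dimensions [L T^-1], matching the LHS ✓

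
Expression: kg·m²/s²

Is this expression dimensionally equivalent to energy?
Yes

The expression kg·m²/s² has dimensions [L^2 M T^-2], which is exactly energy [L^2 M T^-2].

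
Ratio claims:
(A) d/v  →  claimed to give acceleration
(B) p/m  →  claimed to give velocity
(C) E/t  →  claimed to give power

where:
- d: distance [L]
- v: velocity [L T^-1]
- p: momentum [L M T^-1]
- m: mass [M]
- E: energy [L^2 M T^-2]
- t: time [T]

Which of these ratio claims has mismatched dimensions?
(A) d/v does not give acceleration

(A) d/v: [T] ≠ acceleration [L T^-2] ✗
(B) p/m: [L T^-1] = velocity [L T^-1] ✓
(C) E/t: [L^2 M T^-3] = power [L^2 M T^-3] ✓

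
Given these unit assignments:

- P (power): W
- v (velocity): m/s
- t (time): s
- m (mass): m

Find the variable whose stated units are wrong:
m

The variable m (mass) should have units kg, not m.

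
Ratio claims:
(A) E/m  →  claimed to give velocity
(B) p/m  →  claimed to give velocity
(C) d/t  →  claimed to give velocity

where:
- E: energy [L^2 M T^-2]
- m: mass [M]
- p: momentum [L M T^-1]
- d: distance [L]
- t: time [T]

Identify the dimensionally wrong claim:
(A) E/m does not give velocity

(A) E/m: [L^2 T^-2] ≠ velocity [L T^-1] ✗
(B) p/m: [L T^-1] = velocity [L T^-1] ✓
(C) d/t: [L T^-1] = velocity [L T^-1] ✓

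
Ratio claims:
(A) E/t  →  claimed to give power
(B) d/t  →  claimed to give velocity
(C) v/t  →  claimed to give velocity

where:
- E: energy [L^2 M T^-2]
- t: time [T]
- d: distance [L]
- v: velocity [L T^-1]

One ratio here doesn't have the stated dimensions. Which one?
(C) v/t does not give velocity

(A) E/t: [L^2 M T^-3] = power [L^2 M T^-3] ✓
(B) d/t: [L T^-1] = velocity [L T^-1] ✓
(C) v/t: [L T^-2] ≠ velocity [L T^-1] ✗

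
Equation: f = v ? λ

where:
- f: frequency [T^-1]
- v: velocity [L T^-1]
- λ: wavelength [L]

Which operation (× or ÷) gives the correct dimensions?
division (÷): f = v ÷ λ

f [T^-1]; v [L T^-1]; λ [L].
v × λ → [L^2 T^-1] ✗
v ÷ λ → [T^-1] ✓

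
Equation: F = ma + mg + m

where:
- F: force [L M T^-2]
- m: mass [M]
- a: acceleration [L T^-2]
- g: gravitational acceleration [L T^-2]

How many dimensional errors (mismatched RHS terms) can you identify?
1

LHS F: [L M T^-2]
- ma: [L M T^-2] ✓
- mg: [L M T^-2] ✓
- m: [M] ✗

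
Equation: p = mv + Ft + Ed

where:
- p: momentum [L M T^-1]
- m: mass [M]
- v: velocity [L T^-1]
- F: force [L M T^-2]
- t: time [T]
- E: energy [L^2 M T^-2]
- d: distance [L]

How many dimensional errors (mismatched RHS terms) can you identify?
1

LHS p: [L M T^-1]
- mv: [L M T^-1] ✓
- Ft: [L M T^-1] ✓
- Ed: [L^3 M T^-2] ✗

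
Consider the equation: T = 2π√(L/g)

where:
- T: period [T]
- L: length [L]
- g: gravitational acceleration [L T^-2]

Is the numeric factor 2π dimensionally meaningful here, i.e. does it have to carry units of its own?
No

T has dimensions [T] and √(L/g) already has dimensions [T], so the equation balances without 2π contributing any dimensions. 2π is a pure (dimensionless) number; changing or removing it would not affect dimensional consistency.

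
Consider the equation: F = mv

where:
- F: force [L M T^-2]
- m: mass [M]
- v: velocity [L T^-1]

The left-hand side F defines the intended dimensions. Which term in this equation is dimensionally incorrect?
The right-hand side term mv

F has dimensions [L M T^-2], but mv has dimensions [L M T^-1], so the term mv is dimensionally wrong for F.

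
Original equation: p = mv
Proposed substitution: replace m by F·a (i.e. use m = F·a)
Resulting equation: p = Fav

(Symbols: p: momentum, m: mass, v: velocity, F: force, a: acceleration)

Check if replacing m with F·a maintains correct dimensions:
No

[m] = [M] and [F·a] = [L^2 M T^-4]. These differ, so the substitution replaces a quantity by one of different dimensions and the result p = Fav has LHS [L M T^-1] vs RHS [L^3 M T^-5] — inconsistent.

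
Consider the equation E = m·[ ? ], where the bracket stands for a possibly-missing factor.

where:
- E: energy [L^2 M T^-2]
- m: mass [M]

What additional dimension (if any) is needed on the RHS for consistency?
[L^2 T^-2] — velocity squared (e.g. v²)

E has dimensions [L^2 M T^-2]; m has dimensions [M].
The bracketed factor must supply [L^2 M T^-2] / [M] = [L^2 T^-2].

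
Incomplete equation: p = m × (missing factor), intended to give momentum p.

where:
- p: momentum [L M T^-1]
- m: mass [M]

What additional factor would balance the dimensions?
v (velocity), dimensions [L T^-1]

p has dimensions [L M T^-1] and m has dimensions [M].
The missing factor must have dimensions [L M T^-1] / [M] = [L T^-1], i.e. velocity (v).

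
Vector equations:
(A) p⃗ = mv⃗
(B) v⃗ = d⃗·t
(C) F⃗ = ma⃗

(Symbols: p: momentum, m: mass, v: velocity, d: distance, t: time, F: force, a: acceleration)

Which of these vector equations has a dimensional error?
(B) v⃗ = d⃗·t

(A) p⃗ = mv⃗: LHS [L M T^-1], RHS [L M T^-1] ✓ — mass (scalar) times velocity (vector)
(B) v⃗ = d⃗·t: LHS [L T^-1], RHS [L T] ✗ — velocity is displacement per time; should be d⃗/t
(C) F⃗ = ma⃗: LHS [L M T^-2], RHS [L M T^-2] ✓ — Force and acceleration are vectors, mass is a scalar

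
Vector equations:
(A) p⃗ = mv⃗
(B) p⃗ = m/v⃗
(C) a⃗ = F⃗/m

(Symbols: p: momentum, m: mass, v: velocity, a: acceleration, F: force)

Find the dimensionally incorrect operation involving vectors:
(B) p⃗ = m/v⃗

(A) p⃗ = mv⃗: LHS [L M T^-1], RHS [L M T^-1] ✓ — mass (scalar) times velocity (vector)
(B) p⃗ = m/v⃗: LHS [L M T^-1], RHS [L^-1 M T] ✗ — momentum is mass times velocity; should be mv⃗ (and division by a vector is undefined)
(C) a⃗ = F⃗/m: LHS [L T^-2], RHS [L T^-2] ✓ — force (vector) divided by mass (scalar)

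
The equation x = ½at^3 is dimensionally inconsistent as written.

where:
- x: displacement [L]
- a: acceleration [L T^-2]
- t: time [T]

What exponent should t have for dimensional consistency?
The exponent of t should be 2: x = ½at^2

The LHS x has dimensions [L]; t has dimensions [T].
As written, the RHS ½at^3 (exponent 3 on t) has dimensions [L T], which does not match.
With exponent 2, the RHS ½at^2 has dimensions [L], matching the LHS.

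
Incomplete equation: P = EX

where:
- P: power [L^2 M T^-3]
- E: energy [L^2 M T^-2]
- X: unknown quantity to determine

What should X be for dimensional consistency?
X = f (inverse time / frequency (1/t)), dimensions [T^-1]

P has dimensions [L^2 M T^-3]; the rest of the RHS (E) has dimensions [L^2 M T^-2].
So X must have dimensions [T^-1] — X = f (inverse time / frequency (1/t)).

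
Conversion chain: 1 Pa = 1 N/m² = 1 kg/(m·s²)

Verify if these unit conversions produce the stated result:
The chain is correct (no errors).

Correct: Pascal is Newton per square meter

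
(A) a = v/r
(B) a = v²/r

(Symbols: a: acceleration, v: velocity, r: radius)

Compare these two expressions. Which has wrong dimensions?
(A)

(A) a = v/r: LHS [L T^-2], RHS [T^-1] ✗
(B) a = v²/r: LHS [L T^-2], RHS [L T^-2] ✓

Expression (A) a = v/r is dimensionally incorrect.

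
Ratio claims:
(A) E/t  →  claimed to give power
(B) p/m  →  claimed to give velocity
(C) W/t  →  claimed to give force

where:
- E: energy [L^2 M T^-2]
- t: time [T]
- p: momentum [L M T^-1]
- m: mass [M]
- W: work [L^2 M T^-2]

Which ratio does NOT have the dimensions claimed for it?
(C) W/t does not give force

(A) E/t: [L^2 M T^-3] = power [L^2 M T^-3] ✓
(B) p/m: [L T^-1] = velocity [L T^-1] ✓
(C) W/t: [L^2 M T^-3] ≠ force [L M T^-2] ✗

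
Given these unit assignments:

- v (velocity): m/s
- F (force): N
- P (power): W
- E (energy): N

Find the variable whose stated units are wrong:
E

The variable E (energy) should have units J, not N.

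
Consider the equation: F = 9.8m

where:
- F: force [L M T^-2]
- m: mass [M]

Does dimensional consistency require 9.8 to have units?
Yes

F has dimensions [L M T^-2], while m alone has dimensions [M]. For the equation to balance, the factor 9.8 must carry dimensions [L T^-2] — it is a dimensional constant (a numerical value of a physical quantity with its units suppressed), not a pure number.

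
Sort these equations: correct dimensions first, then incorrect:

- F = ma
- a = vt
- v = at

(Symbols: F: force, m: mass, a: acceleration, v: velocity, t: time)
Dimensionally correct: F = ma, v = at
Dimensionally incorrect: a = vt
Ordered (correct first, then incorrect): F = ma, v = at, a = vt

- F = ma: LHS [L M T^-2], RHS [L M T^-2] → correct ✓
- a = vt: LHS [L T^-2], RHS [L] → incorrect ✗
- v = at: LHS [L T^-1], RHS [L T^-1] → correct ✓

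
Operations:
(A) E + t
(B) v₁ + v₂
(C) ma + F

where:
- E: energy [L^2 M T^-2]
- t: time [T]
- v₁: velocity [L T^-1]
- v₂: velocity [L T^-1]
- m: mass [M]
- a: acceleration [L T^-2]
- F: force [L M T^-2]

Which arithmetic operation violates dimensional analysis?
(A) E + t

(A) E + t: E [L^2 M T^-2] and t [T] — different dimensions cannot be added/subtracted ✗
(B) v₁ + v₂: v₁ [L T^-1] and v₂ [L T^-1] — same dimensions ✓
(C) ma + F: ma [L M T^-2] and F [L M T^-2] — same dimensions ✓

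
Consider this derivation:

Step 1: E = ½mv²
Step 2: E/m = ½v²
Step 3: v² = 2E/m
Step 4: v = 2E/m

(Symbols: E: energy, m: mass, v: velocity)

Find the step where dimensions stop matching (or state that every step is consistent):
Step 4

Step 1: E = ½mv² → LHS [L^2 M T^-2], RHS [L^2 M T^-2] ✓
Step 2: E/m = ½v² → LHS [L^2 T^-2], RHS [L^2 T^-2] ✓
Step 3: v² = 2E/m → LHS [L^2 T^-2], RHS [L^2 T^-2] ✓
Step 4: v = 2E/m → LHS [L T^-1], RHS [L^2 T^-2] ✗

The first dimensional inconsistency appears in step 4: v = 2E/m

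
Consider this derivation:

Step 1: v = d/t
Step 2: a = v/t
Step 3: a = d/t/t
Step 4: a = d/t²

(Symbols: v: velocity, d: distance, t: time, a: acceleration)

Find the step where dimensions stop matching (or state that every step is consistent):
No step introduces an error — all steps are dimensionally consistent.

Step 1: v = d/t → LHS [L T^-1], RHS [L T^-1] ✓
Step 2: a = v/t → LHS [L T^-2], RHS [L T^-2] ✓
Step 3: a = d/t/t → LHS [L T^-2], RHS [L T^-2] ✓
Step 4: a = d/t² → LHS [L T^-2], RHS [L T^-2] ✓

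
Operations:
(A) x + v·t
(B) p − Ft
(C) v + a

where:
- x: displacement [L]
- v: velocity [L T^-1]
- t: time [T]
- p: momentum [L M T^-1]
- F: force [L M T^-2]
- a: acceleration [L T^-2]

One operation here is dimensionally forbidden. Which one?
(C) v + a

(A) x + v·t: x [L] and v·t [L] — same dimensions ✓
(B) p − Ft: p [L M T^-1] and Ft [L M T^-1] — same dimensions ✓
(C) v + a: v [L T^-1] and a [L T^-2] — different dimensions cannot be added/subtracted ✗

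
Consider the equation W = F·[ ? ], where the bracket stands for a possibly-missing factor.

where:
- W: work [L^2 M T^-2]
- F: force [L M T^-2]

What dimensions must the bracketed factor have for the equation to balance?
[L] — length (e.g. a distance d)

W has dimensions [L^2 M T^-2]; F has dimensions [L M T^-2].
The bracketed factor must supply [L^2 M T^-2] / [L M T^-2] = [L].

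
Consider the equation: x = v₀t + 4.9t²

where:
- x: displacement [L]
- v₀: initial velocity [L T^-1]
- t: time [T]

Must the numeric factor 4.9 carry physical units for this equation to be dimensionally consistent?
Yes

x has dimensions [L], while t² alone has dimensions [T^2]. For the equation to balance, the factor 4.9 must carry dimensions [L T^-2] — it is a dimensional constant (a numerical value of a physical quantity with its units suppressed), not a pure number.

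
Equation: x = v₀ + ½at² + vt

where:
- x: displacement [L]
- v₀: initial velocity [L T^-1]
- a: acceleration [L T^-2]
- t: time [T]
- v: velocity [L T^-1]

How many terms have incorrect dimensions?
1

LHS x: [L]
- v₀: [L T^-1] ✗
- ½at²: [L] ✓
- vt: [L] ✓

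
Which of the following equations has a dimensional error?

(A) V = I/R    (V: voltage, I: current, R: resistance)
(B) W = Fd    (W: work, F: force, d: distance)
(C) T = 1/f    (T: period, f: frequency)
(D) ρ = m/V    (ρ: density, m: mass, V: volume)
(A) V = I/R

The equation (A) V = I/R is dimensionally incorrect.

LHS (V): [I^-1 L^2 M T^-3]
RHS (I/R): [I^3 L^-2 M^-1 T^3] ✗

The dimensions do not match. The other three equations balance.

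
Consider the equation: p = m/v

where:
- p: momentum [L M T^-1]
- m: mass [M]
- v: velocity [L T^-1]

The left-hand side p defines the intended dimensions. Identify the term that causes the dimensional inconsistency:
The right-hand side term m/v

p has dimensions [L M T^-1], but m/v has dimensions [L^-1 M T], so the term m/v is dimensionally wrong for p.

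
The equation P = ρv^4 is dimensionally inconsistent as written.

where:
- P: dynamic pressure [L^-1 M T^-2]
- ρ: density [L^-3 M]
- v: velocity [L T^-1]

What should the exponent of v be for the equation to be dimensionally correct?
The exponent of v should be 2: P = ρv^2

The LHS P has dimensions [L^-1 M T^-2]; v has dimensions [L T^-1].
As written, the RHS ρv^4 (exponent 4 on v) has dimensions [L M T^-4], which does not match.
With exponent 2, the RHS ρv^2 has dimensions [L^-1 M T^-2], matching the LHS.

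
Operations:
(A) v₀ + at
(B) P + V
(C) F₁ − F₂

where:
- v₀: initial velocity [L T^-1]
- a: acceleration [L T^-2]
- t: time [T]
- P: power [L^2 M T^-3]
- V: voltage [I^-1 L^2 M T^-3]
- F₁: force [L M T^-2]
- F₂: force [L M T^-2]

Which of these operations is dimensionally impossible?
(B) P + V

(A) v₀ + at: v₀ [L T^-1] and at [L T^-1] — same dimensions ✓
(B) P + V: P [L^2 M T^-3] and V [I^-1 L^2 M T^-3] — different dimensions cannot be added/subtracted ✗
(C) F₁ − F₂: F₁ [L M T^-2] and F₂ [L M T^-2] — same dimensions ✓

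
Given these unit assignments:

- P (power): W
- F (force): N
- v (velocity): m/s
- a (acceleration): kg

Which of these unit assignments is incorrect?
a

The variable a (acceleration) should have units m/s², not kg.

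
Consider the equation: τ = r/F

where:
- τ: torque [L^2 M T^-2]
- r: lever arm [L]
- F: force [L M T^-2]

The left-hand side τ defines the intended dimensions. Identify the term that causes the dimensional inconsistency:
The right-hand side term r/F

τ has dimensions [L^2 M T^-2], but r/F has dimensions [M^-1 T^2], so the term r/F is dimensionally wrong for τ.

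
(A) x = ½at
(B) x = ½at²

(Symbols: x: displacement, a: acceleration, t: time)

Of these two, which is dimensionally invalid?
(A)

(A) x = ½at: LHS [L], RHS [L T^-1] ✗
(B) x = ½at²: LHS [L], RHS [L] ✓

Expression (A) x = ½at is dimensionally incorrect.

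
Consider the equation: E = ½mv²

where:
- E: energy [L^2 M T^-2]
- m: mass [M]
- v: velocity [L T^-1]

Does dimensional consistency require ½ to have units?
No

E has dimensions [L^2 M T^-2] and mv² already has dimensions [L^2 M T^-2], so the equation balances without ½ contributing any dimensions. ½ is a pure (dimensionless) number; changing or removing it would not affect dimensional consistency.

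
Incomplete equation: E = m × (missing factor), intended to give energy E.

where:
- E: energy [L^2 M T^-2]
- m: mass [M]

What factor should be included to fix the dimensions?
v² (velocity squared), dimensions [L^2 T^-2]

E has dimensions [L^2 M T^-2] and m has dimensions [M].
The missing factor must have dimensions [L^2 M T^-2] / [M] = [L^2 T^-2], i.e. velocity squared (v²).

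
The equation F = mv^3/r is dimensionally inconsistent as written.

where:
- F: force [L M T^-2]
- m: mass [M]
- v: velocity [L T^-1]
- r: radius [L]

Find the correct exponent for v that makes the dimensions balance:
The exponent of v should be 2: F = mv^2/r

The LHS F has dimensions [L M T^-2]; v has dimensions [L T^-1].
As written, the RHS mv^3/r (exponent 3 on v) has dimensions [L^2 M T^-3], which does not match.
With exponent 2, the RHS mv^2/r has dimensions [L M T^-2], matching the LHS.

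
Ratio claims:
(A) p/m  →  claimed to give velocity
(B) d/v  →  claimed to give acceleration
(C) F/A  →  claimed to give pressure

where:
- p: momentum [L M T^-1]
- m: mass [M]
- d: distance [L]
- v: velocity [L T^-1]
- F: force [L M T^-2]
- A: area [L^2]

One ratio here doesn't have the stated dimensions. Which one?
(B) d/v does not give acceleration

(A) p/m: [L T^-1] = velocity [L T^-1] ✓
(B) d/v: [T] ≠ acceleration [L T^-2] ✗
(C) F/A: [L^-1 M T^-2] = pressure [L^-1 M T^-2] ✓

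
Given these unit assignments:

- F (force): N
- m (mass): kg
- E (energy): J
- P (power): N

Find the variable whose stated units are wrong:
P

The variable P (power) should have units W, not N.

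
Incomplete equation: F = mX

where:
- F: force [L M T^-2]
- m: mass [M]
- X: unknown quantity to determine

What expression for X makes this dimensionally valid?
X = a (acceleration), dimensions [L T^-2]

F has dimensions [L M T^-2]; the rest of the RHS (m) has dimensions [M].
So X must have dimensions [L T^-2] — X = a (acceleration).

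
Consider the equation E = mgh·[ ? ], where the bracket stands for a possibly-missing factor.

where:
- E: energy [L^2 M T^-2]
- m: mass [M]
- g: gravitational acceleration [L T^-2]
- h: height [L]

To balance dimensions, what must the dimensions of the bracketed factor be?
Nothing is missing — the bracketed factor must be dimensionless.

E has dimensions [L^2 M T^-2] and mgh already has dimensions [L^2 M T^-2], so E = mgh is dimensionally complete.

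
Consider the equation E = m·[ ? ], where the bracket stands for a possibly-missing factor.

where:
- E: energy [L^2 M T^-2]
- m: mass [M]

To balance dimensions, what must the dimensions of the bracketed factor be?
[L^2 T^-2] — velocity squared (e.g. v²)

E has dimensions [L^2 M T^-2]; m has dimensions [M].
The bracketed factor must supply [L^2 M T^-2] / [M] = [L^2 T^-2].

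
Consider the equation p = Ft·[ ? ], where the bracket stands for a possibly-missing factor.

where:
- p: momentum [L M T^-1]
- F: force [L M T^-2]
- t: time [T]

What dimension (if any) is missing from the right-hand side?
Nothing is missing — the bracketed factor must be dimensionless.

p has dimensions [L M T^-1] and Ft already has dimensions [L M T^-1], so p = Ft is dimensionally complete.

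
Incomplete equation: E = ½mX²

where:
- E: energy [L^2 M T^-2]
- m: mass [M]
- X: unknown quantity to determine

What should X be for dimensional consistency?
X = v (velocity), dimensions [L T^-1]

E has dimensions [L^2 M T^-2]; the rest of the RHS (½m) has dimensions [M].
So X² must have dimensions [L^2 T^-2], i.e. X has dimensions [L T^-1] — X = v (velocity).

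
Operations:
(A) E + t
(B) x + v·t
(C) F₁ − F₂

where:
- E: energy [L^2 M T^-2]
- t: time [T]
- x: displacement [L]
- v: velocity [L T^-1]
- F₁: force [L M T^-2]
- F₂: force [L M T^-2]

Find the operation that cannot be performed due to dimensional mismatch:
(A) E + t

(A) E + t: E [L^2 M T^-2] and t [T] — different dimensions cannot be added/subtracted ✗
(B) x + v·t: x [L] and v·t [L] — same dimensions ✓
(C) F₁ − F₂: F₁ [L M T^-2] and F₂ [L M T^-2] — same dimensions ✓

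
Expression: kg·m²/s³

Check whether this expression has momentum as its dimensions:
No

The expression kg·m²/s³ has dimensions [L^2 M T^-3], but momentum has dimensions [L M T^-1].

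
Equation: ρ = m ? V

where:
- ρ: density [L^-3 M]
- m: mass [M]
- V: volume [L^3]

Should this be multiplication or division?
division (÷): ρ = m ÷ V

ρ [L^-3 M]; m [M]; V [L^3].
m × V → [L^3 M] ✗
m ÷ V → [L^-3 M] ✓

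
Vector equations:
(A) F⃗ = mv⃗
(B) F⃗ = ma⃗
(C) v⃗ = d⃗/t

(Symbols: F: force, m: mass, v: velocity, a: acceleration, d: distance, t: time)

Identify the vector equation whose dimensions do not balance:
(A) F⃗ = mv⃗

(A) F⃗ = mv⃗: LHS [L M T^-2], RHS [L M T^-1] ✗ — mass times velocity is momentum, not force; should be ma⃗
(B) F⃗ = ma⃗: LHS [L M T^-2], RHS [L M T^-2] ✓ — Force and acceleration are vectors, mass is a scalar
(C) v⃗ = d⃗/t: LHS [L T^-1], RHS [L T^-1] ✓ — displacement (vector) divided by time (scalar)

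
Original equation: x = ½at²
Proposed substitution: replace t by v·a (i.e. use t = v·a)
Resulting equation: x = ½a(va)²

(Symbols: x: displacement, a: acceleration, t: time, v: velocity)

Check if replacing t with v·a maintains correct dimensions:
No

[t] = [T] and [v·a] = [L^2 T^-3]. These differ, so the substitution replaces a quantity by one of different dimensions and the result x = ½a(va)² has LHS [L] vs RHS [L^5 T^-8] — inconsistent.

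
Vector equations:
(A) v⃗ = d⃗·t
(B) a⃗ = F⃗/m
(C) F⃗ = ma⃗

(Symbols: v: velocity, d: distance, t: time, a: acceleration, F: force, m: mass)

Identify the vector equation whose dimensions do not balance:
(A) v⃗ = d⃗·t

(A) v⃗ = d⃗·t: LHS [L T^-1], RHS [L T] ✗ — velocity is displacement per time; should be d⃗/t
(B) a⃗ = F⃗/m: LHS [L T^-2], RHS [L T^-2] ✓ — force (vector) divided by mass (scalar)
(C) F⃗ = ma⃗: LHS [L M T^-2], RHS [L M T^-2] ✓ — Force and acceleration are vectors, mass is a scalar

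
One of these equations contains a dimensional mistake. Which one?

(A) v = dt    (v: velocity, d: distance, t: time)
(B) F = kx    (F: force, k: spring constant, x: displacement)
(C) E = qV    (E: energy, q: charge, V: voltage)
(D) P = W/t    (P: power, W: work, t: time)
(A) v = dt

The equation (A) v = dt is dimensionally incorrect.

LHS (v): [L T^-1]
RHS (dt): [L T] ✗

The dimensions do not match. The other three equations balance.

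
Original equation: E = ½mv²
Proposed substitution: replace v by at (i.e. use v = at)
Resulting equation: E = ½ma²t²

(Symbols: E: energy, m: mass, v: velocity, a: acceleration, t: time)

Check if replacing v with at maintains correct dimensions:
Yes

[v] = [L T^-1] and [at] = [L T^-1]. These match, so the substitution replaces a quantity by one of the same dimensions and the result E = ½ma²t² has LHS [L^2 M T^-2] vs RHS [L^2 M T^-2] — still consistent.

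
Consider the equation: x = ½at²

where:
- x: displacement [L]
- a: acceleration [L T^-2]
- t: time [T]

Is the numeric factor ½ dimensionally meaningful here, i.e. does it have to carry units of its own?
No

x has dimensions [L] and at² already has dimensions [L], so the equation balances without ½ contributing any dimensions. ½ is a pure (dimensionless) number; changing or removing it would not affect dimensional consistency.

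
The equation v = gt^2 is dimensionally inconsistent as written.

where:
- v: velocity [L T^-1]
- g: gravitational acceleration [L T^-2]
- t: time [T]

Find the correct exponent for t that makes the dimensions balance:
The exponent of t should be 1: v = gt

The LHS v has dimensions [L T^-1]; t has dimensions [T].
As written, the RHS gt^2 (exponent 2 on t) has dimensions [L], which does not match.
With exponent 1, the RHS gt has dimensions [L T^-1], matching the LHS.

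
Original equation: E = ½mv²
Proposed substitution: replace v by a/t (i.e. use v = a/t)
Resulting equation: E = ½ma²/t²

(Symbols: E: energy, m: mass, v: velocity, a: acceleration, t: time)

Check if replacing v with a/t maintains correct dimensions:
No

[v] = [L T^-1] and [a/t] = [L T^-3]. These differ, so the substitution replaces a quantity by one of different dimensions and the result E = ½ma²/t² has LHS [L^2 M T^-2] vs RHS [L^2 M T^-6] — inconsistent.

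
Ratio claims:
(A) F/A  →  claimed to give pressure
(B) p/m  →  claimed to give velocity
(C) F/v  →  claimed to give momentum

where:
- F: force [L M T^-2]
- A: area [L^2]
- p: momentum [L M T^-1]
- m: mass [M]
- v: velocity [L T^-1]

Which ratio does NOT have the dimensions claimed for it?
(C) F/v does not give momentum

(A) F/A: [L^-1 M T^-2] = pressure [L^-1 M T^-2] ✓
(B) p/m: [L T^-1] = velocity [L T^-1] ✓
(C) F/v: [M T^-1] ≠ momentum [L M T^-1] ✗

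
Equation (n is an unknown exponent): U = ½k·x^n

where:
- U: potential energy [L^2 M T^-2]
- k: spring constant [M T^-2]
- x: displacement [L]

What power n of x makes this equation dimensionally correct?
n = 2

U has dimensions [L^2 M T^-2]; x has dimensions [L].
The rest of the RHS has dimensions [M T^-2], so x^n must supply [L^2].
With n = 2: ½k·x^2 has dimensions [L^2 M T^-2], matching the LHS ✓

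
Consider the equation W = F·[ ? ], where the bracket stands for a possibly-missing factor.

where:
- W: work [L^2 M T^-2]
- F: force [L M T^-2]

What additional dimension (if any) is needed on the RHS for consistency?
[L] — length (e.g. a distance d)

W has dimensions [L^2 M T^-2]; F has dimensions [L M T^-2].
The bracketed factor must supply [L^2 M T^-2] / [L M T^-2] = [L].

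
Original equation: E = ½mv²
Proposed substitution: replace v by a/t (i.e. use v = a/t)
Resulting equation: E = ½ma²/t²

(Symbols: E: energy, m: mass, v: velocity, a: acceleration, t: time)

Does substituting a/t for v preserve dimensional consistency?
No

[v] = [L T^-1] and [a/t] = [L T^-3]. These differ, so the substitution replaces a quantity by one of different dimensions and the result E = ½ma²/t² has LHS [L^2 M T^-2] vs RHS [L^2 M T^-6] — inconsistent.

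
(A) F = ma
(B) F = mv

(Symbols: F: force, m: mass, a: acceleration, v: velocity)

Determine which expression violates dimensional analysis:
(B)

(A) F = ma: LHS [L M T^-2], RHS [L M T^-2] ✓
(B) F = mv: LHS [L M T^-2], RHS [L M T^-1] ✗

Expression (B) F = mv is dimensionally incorrect.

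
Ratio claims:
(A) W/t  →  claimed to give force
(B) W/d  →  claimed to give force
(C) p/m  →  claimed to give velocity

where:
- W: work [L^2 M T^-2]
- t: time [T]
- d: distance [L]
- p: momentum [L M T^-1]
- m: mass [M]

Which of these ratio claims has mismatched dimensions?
(A) W/t does not give force

(A) W/t: [L^2 M T^-3] ≠ force [L M T^-2] ✗
(B) W/d: [L M T^-2] = force [L M T^-2] ✓
(C) p/m: [L T^-1] = velocity [L T^-1] ✓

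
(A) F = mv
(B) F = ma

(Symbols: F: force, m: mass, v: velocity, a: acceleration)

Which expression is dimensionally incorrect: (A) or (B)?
(A)

(A) F = mv: LHS [L M T^-2], RHS [L M T^-1] ✗
(B) F = ma: LHS [L M T^-2], RHS [L M T^-2] ✓

Expression (A) F = mv is dimensionally incorrect.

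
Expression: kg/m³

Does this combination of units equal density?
Yes

The expression kg/m³ has dimensions [L^-3 M], which is exactly density [L^-3 M].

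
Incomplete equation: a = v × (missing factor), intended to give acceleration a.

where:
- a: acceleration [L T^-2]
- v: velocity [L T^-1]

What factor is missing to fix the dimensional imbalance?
1/t (inverse time), dimensions [T^-1]

a has dimensions [L T^-2] and v has dimensions [L T^-1].
The missing factor must have dimensions [L T^-2] / [L T^-1] = [T^-1], i.e. inverse time (1/t).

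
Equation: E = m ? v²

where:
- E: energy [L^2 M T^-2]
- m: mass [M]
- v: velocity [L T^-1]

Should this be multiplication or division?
multiplication (×): E = m × v²

E [L^2 M T^-2]; m [M]; v² [L^2 T^-2].
m × v² → [L^2 M T^-2] ✓
m ÷ v² → [L^-2 M T^2] ✗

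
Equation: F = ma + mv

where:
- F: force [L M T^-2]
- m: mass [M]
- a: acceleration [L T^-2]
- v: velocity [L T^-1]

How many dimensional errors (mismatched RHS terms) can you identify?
1

LHS F: [L M T^-2]
- ma: [L M T^-2] ✓
- mv: [L M T^-1] ✗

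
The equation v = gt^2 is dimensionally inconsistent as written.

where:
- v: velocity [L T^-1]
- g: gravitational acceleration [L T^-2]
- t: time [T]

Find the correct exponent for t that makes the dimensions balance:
The exponent of t should be 1: v = gt

The LHS v has dimensions [L T^-1]; t has dimensions [T].
As written, the RHS gt^2 (exponent 2 on t) has dimensions [L], which does not match.
With exponent 1, the RHS gt has dimensions [L T^-1], matching the LHS.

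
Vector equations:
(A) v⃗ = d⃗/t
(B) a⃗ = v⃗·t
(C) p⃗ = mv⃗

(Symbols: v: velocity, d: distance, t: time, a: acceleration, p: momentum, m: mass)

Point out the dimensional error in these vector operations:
(B) a⃗ = v⃗·t

(A) v⃗ = d⃗/t: LHS [L T^-1], RHS [L T^-1] ✓ — displacement (vector) divided by time (scalar)
(B) a⃗ = v⃗·t: LHS [L T^-2], RHS [L] ✗ — acceleration is velocity per time; should be v⃗/t
(C) p⃗ = mv⃗: LHS [L M T^-1], RHS [L M T^-1] ✓ — mass (scalar) times velocity (vector)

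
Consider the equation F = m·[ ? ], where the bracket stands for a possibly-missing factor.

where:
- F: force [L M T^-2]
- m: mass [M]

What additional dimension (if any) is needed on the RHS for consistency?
[L T^-2] — acceleration (e.g. a)

F has dimensions [L M T^-2]; m has dimensions [M].
The bracketed factor must supply [L M T^-2] / [M] = [L T^-2].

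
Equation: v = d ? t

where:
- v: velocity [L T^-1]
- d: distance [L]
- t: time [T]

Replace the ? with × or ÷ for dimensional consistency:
division (÷): v = d ÷ t

v [L T^-1]; d [L]; t [T].
d × t → [L T] ✗
d ÷ t → [L T^-1] ✓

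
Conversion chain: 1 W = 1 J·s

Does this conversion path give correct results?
The chain is incorrect (it contains an error).

Incorrect: Watt is J/s, not J·s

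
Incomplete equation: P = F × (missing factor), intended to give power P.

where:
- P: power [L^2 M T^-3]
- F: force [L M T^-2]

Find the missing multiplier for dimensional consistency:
v (velocity), dimensions [L T^-1]

P has dimensions [L^2 M T^-3] and F has dimensions [L M T^-2].
The missing factor must have dimensions [L^2 M T^-3] / [L M T^-2] = [L T^-1], i.e. velocity (v).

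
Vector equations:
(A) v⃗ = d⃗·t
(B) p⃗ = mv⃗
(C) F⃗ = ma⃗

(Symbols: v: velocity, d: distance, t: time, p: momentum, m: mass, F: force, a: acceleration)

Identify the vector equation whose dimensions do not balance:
(A) v⃗ = d⃗·t

(A) v⃗ = d⃗·t: LHS [L T^-1], RHS [L T] ✗ — velocity is displacement per time; should be d⃗/t
(B) p⃗ = mv⃗: LHS [L M T^-1], RHS [L M T^-1] ✓ — mass (scalar) times velocity (vector)
(C) F⃗ = ma⃗: LHS [L M T^-2], RHS [L M T^-2] ✓ — Force and acceleration are vectors, mass is a scalar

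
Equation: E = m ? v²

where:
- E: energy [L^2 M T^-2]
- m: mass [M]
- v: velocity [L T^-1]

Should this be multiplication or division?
multiplication (×): E = m × v²

E [L^2 M T^-2]; m [M]; v² [L^2 T^-2].
m × v² → [L^2 M T^-2] ✓
m ÷ v² → [L^-2 M T^2] ✗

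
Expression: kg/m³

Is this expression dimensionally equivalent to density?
Yes

The expression kg/m³ has dimensions [L^-3 M], which is exactly density [L^-3 M].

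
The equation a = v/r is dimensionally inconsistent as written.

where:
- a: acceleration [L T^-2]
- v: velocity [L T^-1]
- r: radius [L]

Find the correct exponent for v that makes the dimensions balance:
The exponent of v should be 2: a = v^2/r

The LHS a has dimensions [L T^-2]; v has dimensions [L T^-1].
As written, the RHS v/r (exponent 1 on v) has dimensions [T^-1], which does not match.
With exponent 2, the RHS v^2/r has dimensions [L T^-2], matching the LHS.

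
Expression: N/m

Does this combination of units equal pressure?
No

The expression N/m has dimensions [M T^-2], but pressure has dimensions [L^-1 M T^-2].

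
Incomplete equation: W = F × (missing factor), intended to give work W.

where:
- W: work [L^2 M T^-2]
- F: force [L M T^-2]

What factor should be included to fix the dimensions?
d (distance), dimensions [L]

W has dimensions [L^2 M T^-2] and F has dimensions [L M T^-2].
The missing factor must have dimensions [L^2 M T^-2] / [L M T^-2] = [L], i.e. distance (d).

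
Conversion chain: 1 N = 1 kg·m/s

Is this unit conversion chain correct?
The chain is incorrect (it contains an error).

Incorrect: Newton is kg·m/s², not kg·m/s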